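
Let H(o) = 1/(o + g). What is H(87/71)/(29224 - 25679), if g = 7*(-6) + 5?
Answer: -71/9004300 ≈ -7.8851e-6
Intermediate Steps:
g = -37 (g = -42 + 5 = -37)
H(o) = 1/(-37 + o) (H(o) = 1/(o - 37) = 1/(-37 + o))
H(87/71)/(29224 - 25679) = 1/((-37 + 87/71)*(29224 - 25679)) = 1/((-37 + 87*(1/71))*3545) = (1/3545)/(-37 + 87/71) = (1/3545)/(-2540/71) = -71/2540*1/3545 = -71/9004300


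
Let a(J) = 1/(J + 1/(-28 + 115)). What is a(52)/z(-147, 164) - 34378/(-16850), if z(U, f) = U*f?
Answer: 25001665751/12254297300 ≈ 2.0402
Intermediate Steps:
a(J) = 1/(1/87 + J) (a(J) = 1/(J + 1/87) = 1/(1/87 + J))
a(52)/z(-147, 164) - 34378/(-16850) = (87/(1 + 87*52))/((-147*164)) - 34378/(-16850) = (87/(1 + 4524))/(-24108) - 34378*(-1/16850) = (87/4525)*(-1/24108) + 17189/8425 = -29/36362900 + 17189/8425 = 25001665751/12254297300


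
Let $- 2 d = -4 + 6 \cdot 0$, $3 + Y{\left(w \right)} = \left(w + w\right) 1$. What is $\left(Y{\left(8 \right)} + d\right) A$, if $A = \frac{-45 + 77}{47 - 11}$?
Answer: $\frac{40}{3} \approx 13.333$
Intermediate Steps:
$Y{\left(w \right)} = -3 + 2 w$ ($Y{\left(w \right)} = -3 + \left(w + w\right) 1 = -3 + 2 w 1 = -3 + 2 w$)
$d = 2$ ($d = - \frac{-4 + 6 \cdot 0}{2} = - \frac{-4 + 0}{2} = \left(- \frac{1}{2}\right) \left(-4\right) = 2$)
$A = \frac{8}{9}$ ($A = \frac{32}{36} = 32 \cdot \frac{1}{36} = \frac{8}{9} \approx 0.88889$)
$\left(Y{\left(8 \right)} + d\right) A = \left(\left(-3 + 2 \cdot 8\right) + 2\right) \frac{8}{9} = \left(\left(-3 + 16\right) + 2\right) \frac{8}{9} = \left(13 + 2\right) \frac{8}{9} = 15 \cdot \frac{8}{9} = \frac{40}{3}$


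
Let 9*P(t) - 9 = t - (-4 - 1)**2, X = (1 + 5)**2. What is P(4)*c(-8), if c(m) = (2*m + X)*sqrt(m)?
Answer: -160*I*sqrt(2)/3 ≈ -75.425*I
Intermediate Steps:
X = 36 (X = 6**2 = 36)
P(t) = -16/9 + t/9 (P(t) = 1 + (t - (-4 - 1)**2)/9 = 1 + (t - 1*(-5)**2)/9 = 1 + (t - 1*25)/9 = 1 + (t - 25)/9 = 1 + (-25 + t)/9 = 1 + (-25/9 + t/9) = -16/9 + t/9)
c(m) = sqrt(m)*(36 + 2*m) (c(m) = (2*m + 36)*sqrt(m) = (36 + 2*m)*sqrt(m) = sqrt(m)*(36 + 2*m))
P(4)*c(-8) = (-16/9 + (1/9)*4)*(2*sqrt(-8)*(18 - 8)) = (-16/9 + 4/9)*(2*(2*I*sqrt(2))*10) = -160*I*sqrt(2)/3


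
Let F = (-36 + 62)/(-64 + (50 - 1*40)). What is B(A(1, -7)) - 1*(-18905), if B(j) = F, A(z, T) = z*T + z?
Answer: 510422/27 ≈ 18905.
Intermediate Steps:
A(z, T) = z + T*z (A(z, T) = T*z + z = z + T*z)
F = -13/27 (F = 26/(-64 + (50 - 40)) = 26/(-64 + 10) = 26/(-54) = 26*(-1/54) = -13/27 ≈ -0.48148)
B(j) = -13/27
B(A(1, -7)) - 1*(-18905) = -13/27 - 1*(-18905) = -13/27 + 18905 = 510422/27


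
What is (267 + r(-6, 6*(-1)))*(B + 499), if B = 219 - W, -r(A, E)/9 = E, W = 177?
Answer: 173661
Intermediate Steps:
r(A, E) = -9*E
B = 42 (B = 219 - 1*177 = 219 - 177 = 42)
(267 + r(-6, 6*(-1)))*(B + 499) = (267 - 54*(-1))*(42 + 499) = (267 - 9*(-6))*541 = (267 + 54)*541 = 321*541 = 173661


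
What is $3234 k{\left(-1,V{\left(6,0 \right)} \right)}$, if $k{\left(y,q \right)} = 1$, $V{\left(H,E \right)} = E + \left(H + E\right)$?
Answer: $3234$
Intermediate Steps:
$V{\left(H,E \right)} = H + 2 E$ ($V{\left(H,E \right)} = E + \left(E + H\right) = H + 2 E$)
$3234 k{\left(-1,V{\left(6,0 \right)} \right)} = 3234 \cdot 1 = 3234$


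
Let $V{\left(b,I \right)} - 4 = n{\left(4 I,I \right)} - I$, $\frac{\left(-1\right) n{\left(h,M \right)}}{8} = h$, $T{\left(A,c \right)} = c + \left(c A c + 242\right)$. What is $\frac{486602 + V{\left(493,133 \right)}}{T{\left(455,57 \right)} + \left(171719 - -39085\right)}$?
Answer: $\frac{482217}{1689398} \approx 0.28544$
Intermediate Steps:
$T{\left(A,c \right)} = 242 + c + A c^{2}$ ($T{\left(A,c \right)} = c + \left(A c c + 242\right) = c + \left(A c^{2} + 242\right) = c + \left(242 + A c^{2}\right) = 242 + c + A c^{2}$)
$n{\left(h,M \right)} = - 8 h$
$V{\left(b,I \right)} = 4 - 33 I$ ($V{\left(b,I \right)} = 4 - \left(I + 8 \cdot 4 I\right) = 4 - 33 I$)
$\frac{486602 + V{\left(493,133 \right)}}{T{\left(455,57 \right)} + \left(171719 - -39085\right)} = \frac{486602 + \left(4 - 4389\right)}{\left(242 + 57 + 455 \cdot 57^{2}\right) + \left(171719 - -39085\right)} = \frac{486602 + \left(4 - 4389\right)}{\left(242 + 57 + 455 \cdot 3249\right) + \left(171719 + 39085\right)} = \frac{486602 - 4385}{\left(242 + 57 + 1478295\right) + 210804} = \frac{482217}{1478594 + 210804} = \frac{482217}{1689398}$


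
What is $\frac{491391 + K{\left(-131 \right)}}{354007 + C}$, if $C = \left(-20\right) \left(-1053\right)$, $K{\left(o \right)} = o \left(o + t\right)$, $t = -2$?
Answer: $\frac{508814}{375067} \approx 1.3566$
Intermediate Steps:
$K{\left(o \right)} = o \left(-2 + o\right)$ ($K{\left(o \right)} = o \left(o - 2\right) = o \left(-2 + o\right)$)
$C = 21060$
$\frac{491391 + K{\left(-131 \right)}}{354007 + C} = \frac{491391 - 131 \left(-2 - 131\right)}{354007 + 21060} = \frac{491391 - -17423}{375067} = \left(491391 + 17423\right) \frac{1}{375067} = 508814 \cdot \frac{1}{375067} = \frac{508814}{375067}$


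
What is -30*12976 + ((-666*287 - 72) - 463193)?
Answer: -1043687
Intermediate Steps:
-30*12976 + ((-666*287 - 72) - 463193) = -389280 + ((-191142 - 72) - 463193) = -389280 + (-191214 - 463193) = -389280 - 654407 = -1043687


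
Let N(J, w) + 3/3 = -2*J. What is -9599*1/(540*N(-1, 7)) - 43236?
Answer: -23357039/540 ≈ -43254.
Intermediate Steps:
N(J, w) = -1 - 2*J
-9599*1/(540*N(-1, 7)) - 43236 = -9599*1/(540*(-1 - 2*(-1))) - 43236 = -9599*1/(540*(-1 + 2)) - 43236 = -9599/(540*1) - 43236 = -9599/540 - 43236 = -23357039/540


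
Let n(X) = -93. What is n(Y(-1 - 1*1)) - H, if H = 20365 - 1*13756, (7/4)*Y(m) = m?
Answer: -6702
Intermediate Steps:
Y(m) = 4*m/7
H = 6609 (H = 20365 - 13756 = 6609)
n(Y(-1 - 1*1)) - H = -93 - 1*6609 = -93 - 6609 = -6702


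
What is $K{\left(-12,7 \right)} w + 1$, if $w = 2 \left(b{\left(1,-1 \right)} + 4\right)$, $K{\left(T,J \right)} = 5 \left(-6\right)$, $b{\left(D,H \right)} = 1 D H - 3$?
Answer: $1$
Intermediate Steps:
$b{\left(D,H \right)} = -3 + D H$ ($b{\left(D,H \right)} = D H - 3 = -3 + D H$)
$K{\left(T,J \right)} = -30$
$w = 0$ ($w = 2 \left(\left(-3 + 1 \left(-1\right)\right) + 4\right) = 2 \left(\left(-3 - 1\right) + 4\right) = 2 \left(-4 + 4\right) = 2 \cdot 0 = 0$)
$K{\left(-12,7 \right)} w + 1 = \left(-30\right) 0 + 1 = 0 + 1 = 1$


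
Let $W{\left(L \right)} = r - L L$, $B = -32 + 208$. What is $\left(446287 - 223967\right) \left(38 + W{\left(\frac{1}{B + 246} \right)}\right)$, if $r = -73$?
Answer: $- \frac{346426860780}{44521} \approx -7.7812 \cdot 10^{6}$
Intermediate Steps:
$B = 176$
$W{\left(L \right)} = -73 - L^{2}$ ($W{\left(L \right)} = -73 - L L = -73 - L^{2}$)
$\left(446287 - 223967\right) \left(38 + W{\left(\frac{1}{B + 246} \right)}\right) = \left(446287 - 223967\right) \left(38 - \left(73 + \left(\frac{1}{176 + 246}\right)^{2}\right)\right) = 222320 \left(38 - \left(73 + \left(\frac{1}{422}\right)^{2}\right)\right) = 222320 \left(38 - \frac{13000133}{178084}\right) = 222320 \left(- \frac{6232941}{178084}\right) = - \frac{346426860780}{44521}$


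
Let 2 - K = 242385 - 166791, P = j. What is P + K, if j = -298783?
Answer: -374375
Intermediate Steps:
P = -298783
K = -75592 (K = 2 - (242385 - 166791) = 2 - 1*75594 = 2 - 75594 = -75592)
P + K = -298783 - 75592 = -374375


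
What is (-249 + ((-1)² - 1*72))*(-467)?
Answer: 149440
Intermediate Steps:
(-249 + ((-1)² - 1*72))*(-467) = (-249 + (1 - 72))*(-467) = (-249 - 71)*(-467) = -320*(-467) = 149440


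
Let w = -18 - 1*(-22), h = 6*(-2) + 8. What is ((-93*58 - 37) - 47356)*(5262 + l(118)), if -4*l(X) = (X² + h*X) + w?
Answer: -100189726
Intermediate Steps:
h = -4 (h = -12 + 8 = -4)
w = 4 (w = -18 + 22 = 4)
l(X) = -1 + X - X²/4 (l(X) = -((X² - 4*X) + 4)/4 = -(4 + X² - 4*X)/4 = -1 + X - X²/4)
((-93*58 - 37) - 47356)*(5262 + l(118)) = ((-93*58 - 37) - 47356)*(5262 + (-1 + 118 - ¼*118²)) = ((-5394 - 37) - 47356)*(5262 + (-1 + 118 - ¼*13924)) = (-5431 - 47356)*(5262 + (-1 + 118 - 3481)) = -52787*(5262 - 3364) = -52787*1898 = -100189726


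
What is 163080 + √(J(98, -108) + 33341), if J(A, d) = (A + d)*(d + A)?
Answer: 163080 + √33441 ≈ 1.6326e+5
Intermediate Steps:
J(A, d) = (A + d)² (J(A, d) = (A + d)*(A + d) = (A + d)²)
163080 + √(J(98, -108) + 33341) = 163080 + √((98 - 108)² + 33341) = 163080 + √((-10)² + 33341) = 163080 + √(100 + 33341) = 163080 + √33441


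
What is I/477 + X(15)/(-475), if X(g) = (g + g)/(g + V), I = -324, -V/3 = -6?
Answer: -37726/55385 ≈ -0.68116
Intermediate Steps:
V = 18 (V = -3*(-6) = 18)
X(g) = 2*g/(18 + g) (X(g) = (g + g)/(g + 18) = (2*g)/(18 + g) = 2*g/(18 + g))
I/477 + X(15)/(-475) = -324/477 + (2*15/(18 + 15))/(-475) = -324*1/477 + (2*15/33)*(-1/475) = -36/53 + (2*15*(1/33))*(-1/475) = -36/53 + (10/11)*(-1/475) = -36/53 - 2/1045 = -37726/55385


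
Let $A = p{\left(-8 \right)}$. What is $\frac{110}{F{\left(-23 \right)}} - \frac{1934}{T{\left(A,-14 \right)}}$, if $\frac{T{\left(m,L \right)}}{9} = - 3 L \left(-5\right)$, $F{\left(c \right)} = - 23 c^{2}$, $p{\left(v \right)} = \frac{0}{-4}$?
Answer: $\frac{11661539}{11497815} \approx 1.0142$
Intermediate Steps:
$p{\left(v \right)} = 0$ ($p{\left(v \right)} = 0 \left(- \frac{1}{4}\right) = 0$)
$A = 0$
$T{\left(m,L \right)} = 135 L$ ($T{\left(m,L \right)} = 9 - 3 L \left(-5\right) = 9 \cdot 15 L = 135 L$)
$\frac{110}{F{\left(-23 \right)}} - \frac{1934}{T{\left(A,-14 \right)}} = \frac{110}{\left(-23\right) \left(-23\right)^{2}} - \frac{1934}{135 \left(-14\right)} = \frac{110}{\left(-23\right) 529} - \frac{1934}{-1890} = \frac{110}{-12167} - - \frac{967}{945} = 110 \left(- \frac{1}{12167}\right) + \frac{967}{945} = - \frac{110}{12167} + \frac{967}{945} = \frac{11661539}{11497815}$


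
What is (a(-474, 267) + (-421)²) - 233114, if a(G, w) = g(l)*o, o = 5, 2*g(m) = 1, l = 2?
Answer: -111741/2 ≈ -55871.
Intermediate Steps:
g(m) = ½ (g(m) = (½)*1 = ½)
a(G, w) = 5/2 (a(G, w) = (½)*5 = 5/2)
(a(-474, 267) + (-421)²) - 233114 = (5/2 + (-421)²) - 233114 = (5/2 + 177241) - 233114 = 354487/2 - 233114 = -111741/2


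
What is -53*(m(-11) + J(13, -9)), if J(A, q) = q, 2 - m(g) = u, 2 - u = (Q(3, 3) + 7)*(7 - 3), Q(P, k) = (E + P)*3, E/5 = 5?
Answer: -18815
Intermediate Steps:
E = 25 (E = 5*5 = 25)
Q(P, k) = 75 + 3*P (Q(P, k) = (25 + P)*3 = 75 + 3*P)
u = -362 (u = 2 - ((75 + 3*3) + 7)*(7 - 3) = 2 - ((75 + 9) + 7)*4 = 2 - (84 + 7)*4 = 2 - 91*4 = 2 - 1*364 = 2 - 364 = -362)
m(g) = 364 (m(g) = 2 - 1*(-362) = 2 + 362 = 364)
-53*(m(-11) + J(13, -9)) = -53*(364 - 9) = -53*355 = -18815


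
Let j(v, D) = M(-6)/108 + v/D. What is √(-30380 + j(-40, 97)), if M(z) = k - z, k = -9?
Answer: I*√10290584209/582 ≈ 174.3*I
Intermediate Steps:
M(z) = -9 - z
j(v, D) = -1/36 + v/D (j(v, D) = (-9 - 1*(-6))/108 + v/D = (-9 + 6)*(1/108) + v/D = -3*1/108 + v/D = -1/36 + v/D)
√(-30380 + j(-40, 97)) = √(-30380 + (-40 - 1/36*97)/97) = √(-30380 + (-40 - 97/36)/97) = √(-30380 + (1/97)*(-1537/36)) = √(-30380 - 1537/3492) = √(-106088497/3492) = I*√10290584209/582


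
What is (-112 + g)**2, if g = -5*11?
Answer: 27889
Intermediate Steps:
g = -55
(-112 + g)**2 = (-112 - 55)**2 = (-167)**2 = 27889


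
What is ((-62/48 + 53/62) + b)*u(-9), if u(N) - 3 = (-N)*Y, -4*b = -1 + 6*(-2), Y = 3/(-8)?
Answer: -2093/1984 ≈ -1.0549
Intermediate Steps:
Y = -3/8 (Y = 3*(-⅛) = -3/8 ≈ -0.37500)
b = 13/4 (b = -(-1 + 6*(-2))/4 = -(-1 - 12)/4 = -¼*(-13) = 13/4 ≈ 3.2500)
u(N) = 3 + 3*N/8 (u(N) = 3 - N*(-3/8) = 3 + 3*N/8)
((-62/48 + 53/62) + b)*u(-9) = ((-62/48 + 53/62) + 13/4)*(3 + (3/8)*(-9)) = ((-62*1/48 + 53*(1/62)) + 13/4)*(3 - 27/8) = ((-31/24 + 53/62) + 13/4)*(-3/8) = (-325/744 + 13/4)*(-3/8) = (2093/744)*(-3/8) = -2093/1984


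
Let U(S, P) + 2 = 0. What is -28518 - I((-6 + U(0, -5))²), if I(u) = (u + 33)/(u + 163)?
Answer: -6473683/227 ≈ -28518.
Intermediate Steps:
U(S, P) = -2 (U(S, P) = -2 + 0 = -2)
I(u) = (33 + u)/(163 + u)
-28518 - I((-6 + U(0, -5))²) = -28518 - (33 + (-6 - 2)²)/(163 + (-6 - 2)²) = -28518 - (33 + (-8)²)/(163 + (-8)²) = -28518 - (33 + 64)/(163 + 64) = -28518 - 97/227 = -6473683/227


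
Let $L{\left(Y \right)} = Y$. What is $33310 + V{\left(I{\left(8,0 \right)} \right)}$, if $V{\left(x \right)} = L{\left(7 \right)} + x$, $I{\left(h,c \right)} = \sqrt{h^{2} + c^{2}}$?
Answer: $33325$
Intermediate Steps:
$I{\left(h,c \right)} = \sqrt{c^{2} + h^{2}}$
$V{\left(x \right)} = 7 + x$
$33310 + V{\left(I{\left(8,0 \right)} \right)} = 33310 + \left(7 + \sqrt{0^{2} + 8^{2}}\right) = 33310 + \left(7 + \sqrt{0 + 64}\right) = 33310 + \left(7 + \sqrt{64}\right) = 33310 + \left(7 + 8\right) = 33310 + 15 = 33325$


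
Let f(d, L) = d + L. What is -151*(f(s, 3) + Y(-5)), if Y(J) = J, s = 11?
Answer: -1359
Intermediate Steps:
f(d, L) = L + d
-151*(f(s, 3) + Y(-5)) = -151*((3 + 11) - 5) = -151*(14 - 5) = -151*9 = -1359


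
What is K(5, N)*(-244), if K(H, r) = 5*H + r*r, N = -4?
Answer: -10004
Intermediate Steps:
K(H, r) = r² + 5*H (K(H, r) = 5*H + r² = r² + 5*H)
K(5, N)*(-244) = ((-4)² + 5*5)*(-244) = (16 + 25)*(-244) = 41*(-244) = -10004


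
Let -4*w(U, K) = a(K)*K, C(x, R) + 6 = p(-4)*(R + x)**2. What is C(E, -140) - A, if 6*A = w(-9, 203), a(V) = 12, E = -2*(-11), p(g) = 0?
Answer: 191/2 ≈ 95.500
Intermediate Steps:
E = 22
C(x, R) = -6 (C(x, R) = -6 + 0*(R + x)**2 = -6 + 0 = -6)
w(U, K) = -3*K
A = -203/2 (A = (-3*203)/6 = (1/6)*(-609) = -203/2 ≈ -101.50)
C(E, -140) - A = -6 - 1*(-203/2) = -6 + 203/2 = 191/2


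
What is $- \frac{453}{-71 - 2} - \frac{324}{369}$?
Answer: $\frac{15945}{2993} \approx 5.3274$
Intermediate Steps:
$- \frac{453}{-71 - 2} - \frac{324}{369} = - \frac{453}{-73} - \frac{36}{41} = \left(-453\right) \left(- \frac{1}{73}\right) - \frac{36}{41} = \frac{453}{73} - \frac{36}{41} = \frac{15945}{2993}$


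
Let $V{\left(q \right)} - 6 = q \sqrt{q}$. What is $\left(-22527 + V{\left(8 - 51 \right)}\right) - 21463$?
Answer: $-43984 - 43 i \sqrt{43} \approx -43984.0 - 281.97 i$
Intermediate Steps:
$V{\left(q \right)} = 6 + q^{\frac{3}{2}}$ ($V{\left(q \right)} = 6 + q \sqrt{q} = 6 + q^{\frac{3}{2}}$)
$\left(-22527 + V{\left(8 - 51 \right)}\right) - 21463 = \left(-22527 + \left(6 + \left(8 - 51\right)^{\frac{3}{2}}\right)\right) - 21463 = \left(-22527 + \left(6 + \left(-43\right)^{\frac{3}{2}}\right)\right) - 21463 = \left(-22527 + \left(6 - 43 i \sqrt{43}\right)\right) - 21463 = \left(-22521 - 43 i \sqrt{43}\right) - 21463 = -43984 - 43 i \sqrt{43}$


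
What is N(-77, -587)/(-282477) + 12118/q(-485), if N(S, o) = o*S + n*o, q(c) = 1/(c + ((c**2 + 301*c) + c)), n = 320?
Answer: 100717726169287/94159 ≈ 1.0697e+9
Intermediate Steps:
q(c) = 1/(c**2 + 303*c) (q(c) = 1/(c + (c**2 + 302*c)) = 1/(c**2 + 303*c))
N(S, o) = 320*o + S*o (N(S, o) = o*S + 320*o = S*o + 320*o = 320*o + S*o)
N(-77, -587)/(-282477) + 12118/q(-485) = -587*(320 - 77)/(-282477) + 12118/((1/((-485)*(303 - 485)))) = -587*243*(-1/282477) + 12118/((-1/485/(-182))) = -142641*(-1/282477) + 12118/((-1/485*(-1/182))) = 47547/94159 + 12118/(1/88270) = 47547/94159 + 12118*88270 = 47547/94159 + 1069655860 = 100717726169287/94159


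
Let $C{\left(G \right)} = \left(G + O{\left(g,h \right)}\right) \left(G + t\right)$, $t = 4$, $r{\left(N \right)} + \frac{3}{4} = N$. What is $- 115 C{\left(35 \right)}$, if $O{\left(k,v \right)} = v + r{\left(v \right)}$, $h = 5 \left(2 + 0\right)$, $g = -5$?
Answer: $- \frac{973245}{4} \approx -2.4331 \cdot 10^{5}$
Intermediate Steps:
$r{\left(N \right)} = - \frac{3}{4} + N$
$h = 10$ ($h = 5 \cdot 2 = 10$)
$O{\left(k,v \right)} = - \frac{3}{4} + 2 v$ ($O{\left(k,v \right)} = v + \left(- \frac{3}{4} + v\right) = - \frac{3}{4} + 2 v$)
$C{\left(G \right)} = \left(4 + G\right) \left(\frac{77}{4} + G\right)$ ($C{\left(G \right)} = \left(G + \left(- \frac{3}{4} + 2 \cdot 10\right)\right) \left(G + 4\right) = \left(G + \left(- \frac{3}{4} + 20\right)\right) \left(4 + G\right) = \left(G + \frac{77}{4}\right) \left(4 + G\right) = \left(\frac{77}{4} + G\right) \left(4 + G\right) = \left(4 + G\right) \left(\frac{77}{4} + G\right)$)
$- 115 C{\left(35 \right)} = - 115 \left(77 + 35^{2} + \frac{93}{4} \cdot 35\right) = - 115 \left(77 + 1225 + \frac{3255}{4}\right) = \left(-115\right) \frac{8463}{4} = - \frac{973245}{4}$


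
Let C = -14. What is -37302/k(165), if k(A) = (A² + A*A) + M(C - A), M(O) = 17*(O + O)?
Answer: -18651/24182 ≈ -0.77128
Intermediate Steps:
M(O) = 34*O (M(O) = 17*(2*O) = 34*O)
k(A) = -476 - 34*A + 2*A² (k(A) = (A² + A*A) + 34*(-14 - A) = (A² + A²) + (-476 - 34*A) = 2*A² + (-476 - 34*A) = -476 - 34*A + 2*A²)
-37302/k(165) = -37302/(-476 - 34*165 + 2*165²) = -37302/(-476 - 5610 + 2*27225) = -37302/(-476 - 5610 + 54450) = -37302/48364 = -37302*1/48364 = -18651/24182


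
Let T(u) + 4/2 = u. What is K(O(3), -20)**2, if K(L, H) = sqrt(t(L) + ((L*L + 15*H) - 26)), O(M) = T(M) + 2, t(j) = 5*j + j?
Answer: -299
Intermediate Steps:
t(j) = 6*j
T(u) = -2 + u
O(M) = M (O(M) = (-2 + M) + 2 = M)
K(L, H) = sqrt(-26 + L**2 + 6*L + 15*H) (K(L, H) = sqrt(6*L + ((L*L + 15*H) - 26)) = sqrt(6*L + ((L**2 + 15*H) - 26)) = sqrt(6*L + (-26 + L**2 + 15*H)) = sqrt(-26 + L**2 + 6*L + 15*H))
K(O(3), -20)**2 = (sqrt(-26 + 3**2 + 6*3 + 15*(-20)))**2 = (sqrt(-26 + 9 + 18 - 300))**2 = (sqrt(-299))**2 = (I*sqrt(299))**2 = -299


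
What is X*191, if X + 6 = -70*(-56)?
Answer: 747574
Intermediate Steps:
X = 3914 (X = -6 - 70*(-56) = -6 + 3920 = 3914)
X*191 = 3914*191 = 747574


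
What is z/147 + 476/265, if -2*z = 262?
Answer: 35257/38955 ≈ 0.90507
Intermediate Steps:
z = -131 (z = -½*262 = -131)
z/147 + 476/265 = -131/147 + 476/265 = 35257/38955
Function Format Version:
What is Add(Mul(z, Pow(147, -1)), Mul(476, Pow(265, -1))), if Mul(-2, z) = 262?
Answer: Rational(35257, 38955) ≈ 0.90507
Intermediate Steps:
z = -131 (z = Mul(Rational(-1, 2), 262) = -131)
Add(Mul(z, Pow(147, -1)), Mul(476, Pow(265, -1))) = Add(Mul(-131, Pow(147, -1)), Mul(476, Pow(265, -1))) = Add(Mul(-131, Rational(1, 147)), Mul(476, Rational(1, 265))) = Add(Rational(-131, 147), Rational(476, 265)) = Rational(35257, 38955)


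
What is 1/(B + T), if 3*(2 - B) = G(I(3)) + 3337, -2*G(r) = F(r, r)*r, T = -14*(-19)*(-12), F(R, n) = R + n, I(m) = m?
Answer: -3/12898 ≈ -0.00023259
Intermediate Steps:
T = -3192 (T = 266*(-12) = -3192)
G(r) = -r² (G(r) = -(r + r)*r/2 = -2*r*r/2 = -r²)
B = -3322/3 (B = 2 - (-1*3² + 3337)/3 = 2 - (-1*9 + 3337)/3 = 2 - (-9 + 3337)/3 = 2 - ⅓*3328 = 2 - 3328/3 = -3322/3 ≈ -1107.3)
1/(B + T) = 1/(-3322/3 - 3192) = 1/(-12898/3) = -3/12898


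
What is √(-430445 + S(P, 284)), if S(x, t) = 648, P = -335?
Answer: I*√429797 ≈ 655.59*I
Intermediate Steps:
√(-430445 + S(P, 284)) = √(-430445 + 648) = √(-429797) = I*√429797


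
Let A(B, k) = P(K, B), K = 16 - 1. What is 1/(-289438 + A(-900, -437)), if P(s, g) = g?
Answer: -1/290338 ≈ -3.4443e-6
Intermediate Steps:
K = 15
A(B, k) = B
1/(-289438 + A(-900, -437)) = 1/(-289438 - 900) = 1/(-290338) = -1/290338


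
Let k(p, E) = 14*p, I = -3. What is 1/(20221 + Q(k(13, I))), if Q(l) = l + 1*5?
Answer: 1/20408 ≈ 4.9000e-5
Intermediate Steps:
Q(l) = 5 + l (Q(l) = l + 5 = 5 + l)
1/(20221 + Q(k(13, I))) = 1/(20221 + (5 + 14*13)) = 1/(20221 + (5 + 182)) = 1/(20221 + 187) = 1/20408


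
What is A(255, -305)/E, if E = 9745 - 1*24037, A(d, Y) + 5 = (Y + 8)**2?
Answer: -22051/3573 ≈ -6.1716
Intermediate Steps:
A(d, Y) = -5 + (8 + Y)**2 (A(d, Y) = -5 + (Y + 8)**2 = -5 + (8 + Y)**2)
E = -14292 (E = 9745 - 24037 = -14292)
A(255, -305)/E = (-5 + (8 - 305)**2)/(-14292) = (-5 + (-297)**2)*(-1/14292) = (-5 + 88209)*(-1/14292) = 88204*(-1/14292) = -22051/3573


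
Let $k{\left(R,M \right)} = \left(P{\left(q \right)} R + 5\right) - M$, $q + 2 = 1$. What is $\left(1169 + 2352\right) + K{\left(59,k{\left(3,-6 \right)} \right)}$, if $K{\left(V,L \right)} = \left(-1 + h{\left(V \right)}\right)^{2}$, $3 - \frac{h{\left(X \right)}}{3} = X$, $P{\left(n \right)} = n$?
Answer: $32082$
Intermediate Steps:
$q = -1$ ($q = -2 + 1 = -1$)
$h{\left(X \right)} = 9 - 3 X$
$k{\left(R,M \right)} = 5 - M - R$ ($k{\left(R,M \right)} = \left(- R + 5\right) - M = \left(5 - R\right) - M = 5 - M - R$)
$K{\left(V,L \right)} = \left(8 - 3 V\right)^{2}$ ($K{\left(V,L \right)} = \left(-1 - \left(-9 + 3 V\right)\right)^{2} = \left(8 - 3 V\right)^{2}$)
$\left(1169 + 2352\right) + K{\left(59,k{\left(3,-6 \right)} \right)} = \left(1169 + 2352\right) + \left(-8 + 3 \cdot 59\right)^{2} = 3521 + \left(-8 + 177\right)^{2} = 3521 + 169^{2} = 3521 + 28561 = 32082$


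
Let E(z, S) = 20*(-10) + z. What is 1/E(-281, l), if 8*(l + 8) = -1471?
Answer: -1/481 ≈ -0.0020790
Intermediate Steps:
l = -1535/8 (l = -8 + (⅛)*(-1471) = -8 - 1471/8 = -1535/8 ≈ -191.88)
E(z, S) = -200 + z
1/E(-281, l) = 1/(-200 - 281) = 1/(-481) = -1/481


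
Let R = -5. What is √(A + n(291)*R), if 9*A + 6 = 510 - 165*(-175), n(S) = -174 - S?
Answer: 8*√786/3 ≈ 74.762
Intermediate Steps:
A = 9793/3 (A = -⅔ + (510 - 165*(-175))/9 = -⅔ + (510 + 28875)/9 = -⅔ + (⅑)*29385 = -⅔ + 3265 = 9793/3 ≈ 3264.3)
√(A + n(291)*R) = √(9793/3 + (-174 - 1*291)*(-5)) = √(9793/3 + (-174 - 291)*(-5)) = √(9793/3 - 465*(-5)) = √(9793/3 + 2325) = √(16768/3) = 8*√786/3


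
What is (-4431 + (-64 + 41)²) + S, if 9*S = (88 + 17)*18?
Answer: -3692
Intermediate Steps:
S = 210 (S = ((88 + 17)*18)/9 = (105*18)/9 = (⅑)*1890 = 210)
(-4431 + (-64 + 41)²) + S = (-4431 + (-64 + 41)²) + 210 = (-4431 + (-23)²) + 210 = (-4431 + 529) + 210 = -3902 + 210 = -3692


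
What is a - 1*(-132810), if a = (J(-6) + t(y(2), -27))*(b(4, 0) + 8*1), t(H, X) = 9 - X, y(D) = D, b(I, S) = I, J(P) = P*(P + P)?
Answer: 134106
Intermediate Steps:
J(P) = 2*P² (J(P) = P*(2*P) = 2*P²)
a = 1296 (a = (2*(-6)² + (9 - 1*(-27)))*(4 + 8*1) = (2*36 + (9 + 27))*(4 + 8) = (72 + 36)*12 = 108*12 = 1296)
a - 1*(-132810) = 1296 - 1*(-132810) = 1296 + 132810 = 134106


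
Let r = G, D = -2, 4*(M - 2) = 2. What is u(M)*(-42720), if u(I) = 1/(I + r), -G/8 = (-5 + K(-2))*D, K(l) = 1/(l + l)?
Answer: 85440/163 ≈ 524.17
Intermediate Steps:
M = 5/2 (M = 2 + (¼)*2 = 2 + ½ = 5/2 ≈ 2.5000)
K(l) = 1/(2*l)
G = -84 (G = -8*(-5 + (½)/(-2))*(-2) = -8*(-5 + (½)*(-½))*(-2) = -8*(-5 - ¼)*(-2) = -(-42)*(-2) = -8*21/2 = -84)
r = -84
u(I) = 1/(-84 + I) (u(I) = 1/(I - 84) = 1/(-84 + I))
u(M)*(-42720) = -42720/(-84 + 5/2) = -42720/(-163/2) = -2/163*(-42720) = 85440/163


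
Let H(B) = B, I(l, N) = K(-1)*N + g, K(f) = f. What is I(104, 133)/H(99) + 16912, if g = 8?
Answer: 1674163/99 ≈ 16911.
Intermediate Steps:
I(l, N) = 8 - N (I(l, N) = -N + 8 = 8 - N)
I(104, 133)/H(99) + 16912 = (8 - 1*133)/99 + 16912 = (8 - 133)*(1/99) + 16912 = -125*1/99 + 16912 = -125/99 + 16912 = 1674163/99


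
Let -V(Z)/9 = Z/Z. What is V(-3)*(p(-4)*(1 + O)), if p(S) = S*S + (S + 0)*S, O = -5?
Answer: 1152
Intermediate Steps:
p(S) = 2*S² (p(S) = S² + S*S = S² + S² = 2*S²)
V(Z) = -9 (V(Z) = -9*Z/Z = -9*1 = -9)
V(-3)*(p(-4)*(1 + O)) = -9*2*(-4)²*(1 - 5) = -9*2*16*(-4) = -288*(-4) = -9*(-128) = 1152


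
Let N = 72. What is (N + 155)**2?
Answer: 51529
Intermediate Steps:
(N + 155)**2 = (72 + 155)**2 = 227**2 = 51529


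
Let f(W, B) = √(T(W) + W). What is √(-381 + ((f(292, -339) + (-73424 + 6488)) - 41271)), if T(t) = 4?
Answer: √(-108588 + 2*√74) ≈ 329.5*I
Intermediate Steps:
f(W, B) = √(4 + W)
√(-381 + ((f(292, -339) + (-73424 + 6488)) - 41271)) = √(-381 + ((√(4 + 292) + (-73424 + 6488)) - 41271)) = √(-381 + ((√296 - 66936) - 41271)) = √(-381 + ((2*√74 - 66936) - 41271)) = √(-381 + ((-66936 + 2*√74) - 41271)) = √(-381 + (-108207 + 2*√74)) = √(-108588 + 2*√74)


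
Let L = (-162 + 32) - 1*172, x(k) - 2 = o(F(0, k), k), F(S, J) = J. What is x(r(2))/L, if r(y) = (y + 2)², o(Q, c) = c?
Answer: -9/151 ≈ -0.059603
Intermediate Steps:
r(y) = (2 + y)²
x(k) = 2 + k
L = -302 (L = -130 - 172 = -302)
x(r(2))/L = (2 + (2 + 2)²)/(-302) = (2 + 4²)*(-1/302) = (2 + 16)*(-1/302) = 18*(-1/302) = -9/151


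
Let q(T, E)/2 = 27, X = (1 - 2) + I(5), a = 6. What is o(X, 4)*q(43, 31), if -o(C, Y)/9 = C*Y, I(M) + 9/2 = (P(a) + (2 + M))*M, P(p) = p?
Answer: -115668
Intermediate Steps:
I(M) = -9/2 + M*(8 + M) (I(M) = -9/2 + (6 + (2 + M))*M = -9/2 + (8 + M)*M = -9/2 + M*(8 + M))
X = 119/2 (X = (1 - 2) + (-9/2 + 5**2 + 8*5) = -1 + (-9/2 + 25 + 40) = -1 + 121/2 = 119/2 ≈ 59.500)
q(T, E) = 54 (q(T, E) = 2*27 = 54)
o(C, Y) = -9*C*Y
o(X, 4)*q(43, 31) = -9*119/2*4*54 = -2142*54 = -115668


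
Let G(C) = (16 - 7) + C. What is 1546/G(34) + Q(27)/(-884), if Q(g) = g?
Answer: 1365503/38012 ≈ 35.923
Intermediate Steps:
G(C) = 9 + C
1546/G(34) + Q(27)/(-884) = 1546/(9 + 34) + 27/(-884) = 1546/43 + 27*(-1/884) = 1546*(1/43) - 27/884 = 1546/43 - 27/884 = 1365503/38012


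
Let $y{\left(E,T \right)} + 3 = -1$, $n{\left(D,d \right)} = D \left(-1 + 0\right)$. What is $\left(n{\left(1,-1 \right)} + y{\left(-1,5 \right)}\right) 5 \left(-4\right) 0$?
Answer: $0$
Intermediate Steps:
$n{\left(D,d \right)} = - D$ ($n{\left(D,d \right)} = D \left(-1\right) = - D$)
$y{\left(E,T \right)} = -4$ ($y{\left(E,T \right)} = -3 - 1 = -4$)
$\left(n{\left(1,-1 \right)} + y{\left(-1,5 \right)}\right) 5 \left(-4\right) 0 = \left(\left(-1\right) 1 - 4\right) 5 \left(-4\right) 0 = \left(-1 - 4\right) \left(\left(-20\right) 0\right) = \left(-5\right) 0 = 0$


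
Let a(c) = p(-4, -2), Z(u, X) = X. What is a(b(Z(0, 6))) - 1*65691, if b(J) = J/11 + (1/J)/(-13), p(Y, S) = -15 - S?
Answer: -65704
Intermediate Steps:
b(J) = -1/(13*J) + J/11 (b(J) = J*(1/11) - 1/13/J = J/11 - 1/(13*J) = -1/(13*J) + J/11)
a(c) = -13 (a(c) = -15 - 1*(-2) = -15 + 2 = -13)
a(b(Z(0, 6))) - 1*65691 = -13 - 1*65691 = -13 - 65691 = -65704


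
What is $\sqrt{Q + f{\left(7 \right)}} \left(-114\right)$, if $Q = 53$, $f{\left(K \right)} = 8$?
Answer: $- 114 \sqrt{61} \approx -890.37$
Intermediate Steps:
$\sqrt{Q + f{\left(7 \right)}} \left(-114\right) = \sqrt{53 + 8} \left(-114\right) = \sqrt{61} \left(-114\right) = - 114 \sqrt{61}$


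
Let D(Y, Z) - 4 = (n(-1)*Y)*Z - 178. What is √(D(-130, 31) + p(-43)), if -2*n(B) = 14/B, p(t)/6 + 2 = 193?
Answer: I*√27238 ≈ 165.04*I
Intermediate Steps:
p(t) = 1146 (p(t) = -12 + 6*193 = -12 + 1158 = 1146)
n(B) = -7/B
D(Y, Z) = -174 + 7*Y*Z (D(Y, Z) = 4 + (((-7/(-1))*Y)*Z - 178) = 4 + (((-7*(-1))*Y)*Z - 178) = 4 + ((7*Y)*Z - 178) = 4 + (7*Y*Z - 178) = 4 + (-178 + 7*Y*Z) = -174 + 7*Y*Z)
√(D(-130, 31) + p(-43)) = √((-174 + 7*(-130)*31) + 1146) = √((-174 - 28210) + 1146) = √(-28384 + 1146) = √(-27238) = I*√27238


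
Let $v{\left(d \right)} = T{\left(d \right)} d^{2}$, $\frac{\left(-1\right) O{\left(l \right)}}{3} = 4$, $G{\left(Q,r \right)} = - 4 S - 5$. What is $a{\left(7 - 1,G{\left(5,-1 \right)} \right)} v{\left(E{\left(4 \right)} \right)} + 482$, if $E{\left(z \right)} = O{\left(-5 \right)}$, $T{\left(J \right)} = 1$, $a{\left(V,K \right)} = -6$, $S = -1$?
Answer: $-382$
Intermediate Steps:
$G{\left(Q,r \right)} = -1$ ($G{\left(Q,r \right)} = \left(-4\right) \left(-1\right) - 5 = 4 - 5 = -1$)
$O{\left(l \right)} = -12$ ($O{\left(l \right)} = \left(-3\right) 4 = -12$)
$E{\left(z \right)} = -12$
$v{\left(d \right)} = d^{2}$ ($v{\left(d \right)} = 1 d^{2} = d^{2}$)
$a{\left(7 - 1,G{\left(5,-1 \right)} \right)} v{\left(E{\left(4 \right)} \right)} + 482 = - 6 \left(-12\right)^{2} + 482 = \left(-6\right) 144 + 482 = -864 + 482 = -382$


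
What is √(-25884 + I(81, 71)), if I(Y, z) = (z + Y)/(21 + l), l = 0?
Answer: 2*I*√2852913/21 ≈ 160.86*I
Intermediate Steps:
I(Y, z) = Y/21 + z/21 (I(Y, z) = (z + Y)/(21 + 0) = (Y + z)/21 = (Y + z)*(1/21) = Y/21 + z/21)
√(-25884 + I(81, 71)) = √(-25884 + ((1/21)*81 + (1/21)*71)) = √(-25884 + (27/7 + 71/21)) = √(-25884 + 152/21) = √(-543412/21) = 2*I*√2852913/21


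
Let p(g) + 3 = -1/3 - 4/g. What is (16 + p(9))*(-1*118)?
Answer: -12980/9 ≈ -1442.2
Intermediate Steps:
p(g) = -10/3 - 4/g (p(g) = -3 + (-1/3 - 4/g) = -3 + (-1*⅓ - 4/g) = -3 + (-⅓ - 4/g) = -10/3 - 4/g)
(16 + p(9))*(-1*118) = (16 + (-10/3 - 4/9))*(-1*118) = (16 + (-10/3 - 4*⅑))*(-118) = (16 + (-10/3 - 4/9))*(-118) = (16 - 34/9)*(-118) = (110/9)*(-118) = -12980/9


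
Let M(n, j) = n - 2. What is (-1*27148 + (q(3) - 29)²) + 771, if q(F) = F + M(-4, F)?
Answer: -25353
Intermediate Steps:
M(n, j) = -2 + n
q(F) = -6 + F (q(F) = F + (-2 - 4) = F - 6 = -6 + F)
(-1*27148 + (q(3) - 29)²) + 771 = (-1*27148 + ((-6 + 3) - 29)²) + 771 = (-27148 + (-3 - 29)²) + 771 = (-27148 + (-32)²) + 771 = (-27148 + 1024) + 771 = -26124 + 771 = -25353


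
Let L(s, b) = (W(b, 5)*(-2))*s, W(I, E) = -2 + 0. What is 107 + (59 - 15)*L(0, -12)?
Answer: 107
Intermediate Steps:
W(I, E) = -2
L(s, b) = 4*s (L(s, b) = (-2*(-2))*s = 4*s)
107 + (59 - 15)*L(0, -12) = 107 + (59 - 15)*(4*0) = 107 + 44*0 = 107 + 0 = 107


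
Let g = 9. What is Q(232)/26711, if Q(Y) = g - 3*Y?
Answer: -687/26711 ≈ -0.025720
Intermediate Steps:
Q(Y) = 9 - 3*Y
Q(232)/26711 = (9 - 3*232)/26711 = (9 - 696)*(1/26711) = -687*1/26711 = -687/26711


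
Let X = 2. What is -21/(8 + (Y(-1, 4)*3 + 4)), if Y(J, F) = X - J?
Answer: -1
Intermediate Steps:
Y(J, F) = 2 - J
-21/(8 + (Y(-1, 4)*3 + 4)) = -21/(8 + ((2 - 1*(-1))*3 + 4)) = -21/(8 + ((2 + 1)*3 + 4)) = -21/(8 + (3*3 + 4)) = -21/(8 + (9 + 4)) = -21/(8 + 13) = -21/21 = -21*1/21 = -1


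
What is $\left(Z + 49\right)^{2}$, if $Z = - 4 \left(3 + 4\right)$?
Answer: $441$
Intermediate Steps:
$Z = -28$ ($Z = \left(-4\right) 7 = -28$)
$\left(Z + 49\right)^{2} = \left(-28 + 49\right)^{2} = 21^{2} = 441$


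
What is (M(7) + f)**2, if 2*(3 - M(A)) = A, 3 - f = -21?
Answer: 2209/4 ≈ 552.25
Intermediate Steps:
f = 24 (f = 3 - 1*(-21) = 3 + 21 = 24)
M(A) = 3 - A/2
(M(7) + f)**2 = ((3 - 1/2*7) + 24)**2 = ((3 - 7/2) + 24)**2 = (-1/2 + 24)**2 = (47/2)**2 = 2209/4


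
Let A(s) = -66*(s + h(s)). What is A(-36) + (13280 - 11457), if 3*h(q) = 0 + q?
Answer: 4991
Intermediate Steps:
h(q) = q/3 (h(q) = (0 + q)/3 = q/3)
A(s) = -88*s (A(s) = -66*(s + s/3) = -88*s)
A(-36) + (13280 - 11457) = -88*(-36) + (13280 - 11457) = 3168 + 1823 = 4991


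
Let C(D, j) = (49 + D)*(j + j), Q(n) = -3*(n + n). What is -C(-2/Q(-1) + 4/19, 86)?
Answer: -479192/57 ≈ -8406.9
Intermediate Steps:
Q(n) = -6*n
C(D, j) = 2*j*(49 + D) (C(D, j) = (49 + D)*(2*j) = 2*j*(49 + D))
-C(-2/Q(-1) + 4/19, 86) = -2*86*(49 + (-2/((-6*(-1))) + 4/19)) = -2*86*(49 + (-2/6 + 4*(1/19))) = -2*86*(49 + (-2*1/6 + 4/19)) = -2*86*(49 + (-1/3 + 4/19)) = -2*86*(49 - 7/57) = -2*86*2786/57 = -1*479192/57 = -479192/57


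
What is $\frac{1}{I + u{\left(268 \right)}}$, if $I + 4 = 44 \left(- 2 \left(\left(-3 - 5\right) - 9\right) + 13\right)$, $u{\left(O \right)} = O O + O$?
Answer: $\frac{1}{74156} \approx 1.3485 \cdot 10^{-5}$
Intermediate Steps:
$u{\left(O \right)} = O + O^{2}$ ($u{\left(O \right)} = O^{2} + O = O + O^{2}$)
$I = 2064$ ($I = -4 + 44 \left(- 2 \left(\left(-3 - 5\right) - 9\right) + 13\right) = -4 + 44 \left(- 2 \left(-8 - 9\right) + 13\right) = -4 + 44 \left(\left(-2\right) \left(-17\right) + 13\right) = -4 + 44 \left(34 + 13\right) = -4 + 44 \cdot 47 = -4 + 2068 = 2064$)
$\frac{1}{I + u{\left(268 \right)}} = \frac{1}{2064 + 268 \left(1 + 268\right)} = \frac{1}{2064 + 268 \cdot 269} = \frac{1}{2064 + 72092} = \frac{1}{74156}$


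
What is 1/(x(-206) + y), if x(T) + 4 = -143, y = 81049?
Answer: 1/80902 ≈ 1.2361e-5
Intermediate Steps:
x(T) = -147 (x(T) = -4 - 143 = -147)
1/(x(-206) + y) = 1/(-147 + 81049) = 1/80902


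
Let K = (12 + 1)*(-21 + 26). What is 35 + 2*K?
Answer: 165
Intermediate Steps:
K = 65 (K = 13*5 = 65)
35 + 2*K = 35 + 2*65 = 35 + 130 = 165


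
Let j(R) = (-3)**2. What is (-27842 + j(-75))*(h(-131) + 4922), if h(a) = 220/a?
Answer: -17940094146/131 ≈ -1.3695e+8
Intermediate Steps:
j(R) = 9
(-27842 + j(-75))*(h(-131) + 4922) = (-27842 + 9)*(220/(-131) + 4922) = -27833*(220*(-1/131) + 4922) = -27833*(-220/131 + 4922) = -27833*644562/131 = -17940094146/131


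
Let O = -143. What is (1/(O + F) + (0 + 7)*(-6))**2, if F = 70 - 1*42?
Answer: 23338561/13225 ≈ 1764.7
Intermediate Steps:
F = 28 (F = 70 - 42 = 28)
(1/(O + F) + (0 + 7)*(-6))**2 = (1/(-143 + 28) + (0 + 7)*(-6))**2 = (1/(-115) + 7*(-6))**2 = (-1/115 - 42)**2 = (-4831/115)**2 = 23338561/13225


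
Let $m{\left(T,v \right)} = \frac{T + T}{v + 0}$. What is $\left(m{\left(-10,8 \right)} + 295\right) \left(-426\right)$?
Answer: $-124605$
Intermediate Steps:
$m{\left(T,v \right)} = \frac{2 T}{v}$
$\left(m{\left(-10,8 \right)} + 295\right) \left(-426\right) = \left(2 \left(-10\right) \frac{1}{8} + 295\right) \left(-426\right) = \left(- \frac{5}{2} + 295\right) \left(-426\right) = \frac{585}{2} \left(-426\right) = -124605$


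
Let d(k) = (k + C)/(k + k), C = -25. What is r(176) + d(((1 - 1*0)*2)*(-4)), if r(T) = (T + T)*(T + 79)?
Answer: 1436193/16 ≈ 89762.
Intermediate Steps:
r(T) = 2*T*(79 + T) (r(T) = (2*T)*(79 + T) = 2*T*(79 + T))
d(k) = (-25 + k)/(2*k) (d(k) = (k - 25)/(k + k) = (-25 + k)/((2*k)) = (-25 + k)*(1/(2*k)) = (-25 + k)/(2*k))
r(176) + d(((1 - 1*0)*2)*(-4)) = 2*176*(79 + 176) + (-25 + ((1 - 1*0)*2)*(-4))/(2*((((1 - 1*0)*2)*(-4)))) = 2*176*255 + (-25 + ((1 + 0)*2)*(-4))/(2*((((1 + 0)*2)*(-4)))) = 89760 + (-25 + (1*2)*(-4))/(2*(((1*2)*(-4)))) = 89760 + (-25 + 2*(-4))/(2*((2*(-4)))) = 89760 + (1/2)*(-25 - 8)/(-8) = 89760 + (1/2)*(-1/8)*(-33) = 89760 + 33/16 = 1436193/16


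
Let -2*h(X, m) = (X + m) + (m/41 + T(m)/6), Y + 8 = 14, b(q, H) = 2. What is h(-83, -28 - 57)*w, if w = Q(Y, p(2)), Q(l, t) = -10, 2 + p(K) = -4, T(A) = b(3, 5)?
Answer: -104390/123 ≈ -848.70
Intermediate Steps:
T(A) = 2
Y = 6 (Y = -8 + 14 = 6)
p(K) = -6 (p(K) = -2 - 4 = -6)
h(X, m) = -1/6 - 21*m/41 - X/2 (h(X, m) = -((X + m) + (m/41 + 2/6))/2 = -((X + m) + (m*(1/41) + 2*(1/6)))/2 = -((X + m) + (m/41 + 1/3))/2 = -((X + m) + (1/3 + m/41))/2 = -(1/3 + X + 42*m/41)/2 = -1/6 - 21*m/41 - X/2)
w = -10
h(-83, -28 - 57)*w = (-1/6 - 21*(-28 - 57)/41 - 1/2*(-83))*(-10) = (-1/6 - 21/41*(-85) + 83/2)*(-10) = (-1/6 + 1785/41 + 83/2)*(-10) = (10439/123)*(-10) = -104390/123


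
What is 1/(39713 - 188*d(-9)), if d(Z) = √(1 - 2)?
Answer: 39713/1577157713 + 188*I/1577157713 ≈ 2.518e-5 + 1.192e-7*I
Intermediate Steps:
d(Z) = I (d(Z) = √(-1) = I)
1/(39713 - 188*d(-9)) = 1/(39713 - 188*I) = (39713 + 188*I)/1577157713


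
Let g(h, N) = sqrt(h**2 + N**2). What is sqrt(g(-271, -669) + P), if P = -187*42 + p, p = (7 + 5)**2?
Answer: sqrt(-7710 + sqrt(521002)) ≈ 83.595*I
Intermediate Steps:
p = 144 (p = 12**2 = 144)
g(h, N) = sqrt(N**2 + h**2)
P = -7710 (P = -187*42 + 144 = -7854 + 144 = -7710)
sqrt(g(-271, -669) + P) = sqrt(sqrt((-669)**2 + (-271)**2) - 7710) = sqrt(sqrt(447561 + 73441) - 7710) = sqrt(sqrt(521002) - 7710) = sqrt(-7710 + sqrt(521002))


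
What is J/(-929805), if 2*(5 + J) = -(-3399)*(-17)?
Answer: 57793/1859610 ≈ 0.031078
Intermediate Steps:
J = -57793/2 (J = -5 + (-(-3399)*(-17))/2 = -5 + (-1133*51)/2 = -5 + (½)*(-57783) = -5 - 57783/2 = -57793/2 ≈ -28897.)
J/(-929805) = -57793/2/(-929805) = -57793/2*(-1/929805) = 57793/1859610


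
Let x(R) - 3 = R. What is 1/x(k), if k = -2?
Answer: 1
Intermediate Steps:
x(R) = 3 + R
1/x(k) = 1/(3 - 2) = 1/1 = 1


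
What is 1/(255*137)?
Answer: 1/34935 ≈ 2.8625e-5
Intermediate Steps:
1/(255*137) = 1/34935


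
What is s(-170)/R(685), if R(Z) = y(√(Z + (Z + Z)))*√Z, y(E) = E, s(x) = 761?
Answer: 761*√3/2055 ≈ 0.64141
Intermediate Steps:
R(Z) = Z*√3 (R(Z) = √(Z + (Z + Z))*√Z = √(Z + 2*Z)*√Z = √(3*Z)*√Z = (√3*√Z)*√Z = Z*√3)
s(-170)/R(685) = 761/((685*√3)) = 761*(√3/2055) = 761*√3/2055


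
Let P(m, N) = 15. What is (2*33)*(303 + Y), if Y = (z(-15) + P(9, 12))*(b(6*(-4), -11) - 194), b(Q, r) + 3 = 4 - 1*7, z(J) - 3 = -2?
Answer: -191202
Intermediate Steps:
z(J) = 1 (z(J) = 3 - 2 = 1)
b(Q, r) = -6 (b(Q, r) = -3 + (4 - 1*7) = -3 + (4 - 7) = -3 - 3 = -6)
Y = -3200 (Y = (1 + 15)*(-6 - 194) = 16*(-200) = -3200)
(2*33)*(303 + Y) = (2*33)*(303 - 3200) = 66*(-2897) = -191202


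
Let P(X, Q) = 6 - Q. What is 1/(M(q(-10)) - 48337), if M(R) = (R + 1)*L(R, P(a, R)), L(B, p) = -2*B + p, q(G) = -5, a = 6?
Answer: -1/48421 ≈ -2.0652e-5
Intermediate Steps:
L(B, p) = p - 2*B
M(R) = (1 + R)*(6 - 3*R) (M(R) = (R + 1)*((6 - R) - 2*R) = (1 + R)*(6 - 3*R))
1/(M(q(-10)) - 48337) = 1/((6 - 3*(-5)² + 3*(-5)) - 48337) = 1/((6 - 3*25 - 15) - 48337) = 1/((6 - 75 - 15) - 48337) = 1/(-84 - 48337) = 1/(-48421) = -1/48421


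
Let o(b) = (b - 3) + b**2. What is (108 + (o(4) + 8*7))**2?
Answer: 32761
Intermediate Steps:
o(b) = -3 + b + b**2 (o(b) = (-3 + b) + b**2 = -3 + b + b**2)
(108 + (o(4) + 8*7))**2 = (108 + ((-3 + 4 + 4**2) + 8*7))**2 = (108 + ((-3 + 4 + 16) + 56))**2 = (108 + (17 + 56))**2 = (108 + 73)**2 = 181**2 = 32761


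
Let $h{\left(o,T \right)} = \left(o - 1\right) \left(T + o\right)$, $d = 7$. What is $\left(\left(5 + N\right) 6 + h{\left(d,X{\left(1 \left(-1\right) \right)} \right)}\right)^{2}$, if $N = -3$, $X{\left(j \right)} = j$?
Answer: $2304$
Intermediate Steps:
$h{\left(o,T \right)} = \left(-1 + o\right) \left(T + o\right)$
$\left(\left(5 + N\right) 6 + h{\left(d,X{\left(1 \left(-1\right) \right)} \right)}\right)^{2} = \left(\left(5 - 3\right) 6 + \left(7^{2} - 1 \left(-1\right) - 7 + 1 \left(-1\right) 7\right)\right)^{2} = \left(2 \cdot 6 - -36\right)^{2} = \left(12 + \left(49 + 1 - 7 - 7\right)\right)^{2} = \left(12 + 36\right)^{2} = 48^{2} = 2304$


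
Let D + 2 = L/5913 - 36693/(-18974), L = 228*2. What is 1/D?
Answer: 37397754/410443 ≈ 91.116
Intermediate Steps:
L = 456
D = 410443/37397754 (D = -2 + (456/5913 - 36693/(-18974)) = -2 + (456*(1/5913) - 36693*(-1/18974)) = -2 + (152/1971 + 36693/18974) = -2 + 75205951/37397754 = 410443/37397754 ≈ 0.010975)
1/D = 1/(410443/37397754) = 37397754/410443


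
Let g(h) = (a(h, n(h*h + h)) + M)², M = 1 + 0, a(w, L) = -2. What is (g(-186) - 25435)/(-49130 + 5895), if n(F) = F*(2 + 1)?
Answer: 25434/43235 ≈ 0.58827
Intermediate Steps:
n(F) = 3*F (n(F) = F*3 = 3*F)
M = 1
g(h) = 1 (g(h) = (-2 + 1)² = (-1)² = 1)
(g(-186) - 25435)/(-49130 + 5895) = (1 - 25435)/(-49130 + 5895) = -25434/(-43235) = -25434*(-1/43235) = 25434/43235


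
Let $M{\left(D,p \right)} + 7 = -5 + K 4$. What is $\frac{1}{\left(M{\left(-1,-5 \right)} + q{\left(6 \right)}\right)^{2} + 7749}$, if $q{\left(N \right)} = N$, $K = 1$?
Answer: $\frac{1}{7753} \approx 0.00012898$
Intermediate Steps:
$M{\left(D,p \right)} = -8$ ($M{\left(D,p \right)} = -7 + \left(-5 + 1 \cdot 4\right) = -7 + \left(-5 + 4\right) = -7 - 1 = -8$)
$\frac{1}{\left(M{\left(-1,-5 \right)} + q{\left(6 \right)}\right)^{2} + 7749} = \frac{1}{\left(-8 + 6\right)^{2} + 7749} = \frac{1}{\left(-2\right)^{2} + 7749} = \frac{1}{4 + 7749} = \frac{1}{7753}$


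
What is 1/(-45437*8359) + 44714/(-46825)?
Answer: -16982729727287/17784504121475 ≈ -0.95492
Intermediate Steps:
1/(-45437*8359) + 44714/(-46825) = -1/45437*1/8359 + 44714*(-1/46825) = -1/379807883 - 44714/46825 = -16982729727287/17784504121475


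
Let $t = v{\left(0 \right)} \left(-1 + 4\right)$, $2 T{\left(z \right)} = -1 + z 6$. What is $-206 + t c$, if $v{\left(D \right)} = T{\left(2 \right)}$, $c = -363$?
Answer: $- \frac{12391}{2} \approx -6195.5$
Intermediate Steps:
$T{\left(z \right)} = - \frac{1}{2} + 3 z$ ($T{\left(z \right)} = \frac{-1 + z 6}{2} = \frac{-1 + 6 z}{2} = - \frac{1}{2} + 3 z$)
$v{\left(D \right)} = \frac{11}{2}$ ($v{\left(D \right)} = - \frac{1}{2} + 3 \cdot 2 = - \frac{1}{2} + 6 = \frac{11}{2}$)
$t = \frac{33}{2}$ ($t = \frac{11 \left(-1 + 4\right)}{2} = \frac{11}{2} \cdot 3 = \frac{33}{2} \approx 16.5$)
$-206 + t c = -206 + \frac{33}{2} \left(-363\right) = -206 - \frac{11979}{2} = - \frac{12391}{2}$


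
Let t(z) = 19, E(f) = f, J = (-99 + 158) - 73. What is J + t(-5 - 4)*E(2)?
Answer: 24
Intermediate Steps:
J = -14 (J = 59 - 73 = -14)
J + t(-5 - 4)*E(2) = -14 + 19*2 = -14 + 38 = 24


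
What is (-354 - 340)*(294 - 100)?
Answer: -134636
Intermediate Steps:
(-354 - 340)*(294 - 100) = -694*194 = -134636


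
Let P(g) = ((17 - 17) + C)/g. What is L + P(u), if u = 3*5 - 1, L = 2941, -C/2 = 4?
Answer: 20583/7 ≈ 2940.4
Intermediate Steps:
C = -8 (C = -2*4 = -8)
u = 14 (u = 15 - 1 = 14)
P(g) = -8/g (P(g) = ((17 - 17) - 8)/g = (0 - 8)/g = -8/g)
L + P(u) = 2941 - 8/14 = 2941 - 8*1/14 = 2941 - 4/7 = 20583/7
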